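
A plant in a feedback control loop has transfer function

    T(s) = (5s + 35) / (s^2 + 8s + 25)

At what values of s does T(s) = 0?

s = -7

Set the numerator to zero: 5s + 35 = 0, i.e. 5·(s + 7) = 0.
So s = -7.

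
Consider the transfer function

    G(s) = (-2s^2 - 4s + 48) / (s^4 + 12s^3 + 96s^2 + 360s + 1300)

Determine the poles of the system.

The poles are the roots of the denominator s^4 + 12s^3 + 96s^2 + 360s + 1300 = 0.
No real roots exist; factor into two real quadratics: (s^2 + 10s + 50)(s^2 + 2s + 26) = 0.
Each quadratic gives a conjugate pair via the quadratic formula.

s = -5 + 5j, -5 - 5j, -1 + 5j, -1 - 5j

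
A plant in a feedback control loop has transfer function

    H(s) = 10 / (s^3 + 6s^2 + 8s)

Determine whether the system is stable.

marginally stable

The denominator s^3 + 6s^2 + 8s factors as s(s + 2)(s + 4), giving poles at s = 0, -2, -4.
Since the simple pole(s) at s = 0 lie on the jω-axis with none in the right half-plane, the system is marginally stable.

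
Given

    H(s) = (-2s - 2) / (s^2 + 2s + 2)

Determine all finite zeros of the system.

Set the numerator to zero: -2s - 2 = 0, i.e. -2·(s + 1) = 0.
So s = -1.

s = -1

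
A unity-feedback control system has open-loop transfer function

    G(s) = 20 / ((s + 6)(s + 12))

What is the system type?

Type 0

The denominator has no factor of s at the origin — no free integrator — so this is a Type 0 system.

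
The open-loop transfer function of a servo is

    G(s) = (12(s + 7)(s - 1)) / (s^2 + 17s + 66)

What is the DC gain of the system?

G(0) = -14/11 ≈ -1.273

Set s = 0: G(0) = (-84) / (66) = -14/11.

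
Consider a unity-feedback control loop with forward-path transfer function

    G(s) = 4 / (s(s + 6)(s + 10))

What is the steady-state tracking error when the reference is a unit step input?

G(s) has one pole at the origin.
This is a Type 1 system; for a step input the steady-state error is zero.

e_ss = 0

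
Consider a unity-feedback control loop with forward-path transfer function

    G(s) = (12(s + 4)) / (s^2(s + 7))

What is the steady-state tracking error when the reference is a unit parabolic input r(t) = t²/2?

e_ss = 0.1458

G(s) has 2 poles at the origin.
This is a Type 2 system. Ka = lim_{s→0} s^2·G(s) = 48/7.
e_ss = 1/Ka = 1/(48/7) = 7/48 ≈ 0.1458.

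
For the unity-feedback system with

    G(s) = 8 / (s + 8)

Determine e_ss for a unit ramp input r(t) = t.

G(s) has no poles at the origin.
This is a Type 0 system; Kv = lim_{s→0} s·G(s) = 0, so the steady-state error for a ramp input is infinite.

e_ss = ∞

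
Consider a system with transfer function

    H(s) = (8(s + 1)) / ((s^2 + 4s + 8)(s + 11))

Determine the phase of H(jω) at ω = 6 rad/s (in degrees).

At s = j6: numerator = 8 + j48, denominator = -452 + j96.
∠H = ∠num − ∠den = 80.538° − (168.01°) = -87.47°.

∠H(j6) ≈ -87.47°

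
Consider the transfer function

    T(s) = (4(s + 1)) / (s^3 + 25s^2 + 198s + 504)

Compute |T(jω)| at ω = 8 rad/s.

Substitute s = j8: numerator = 4 + j32, denominator = -1096 + j1072.
|T(j8)| = |4 + j32| / |-1096 + j1072| = 32.249 / 1533.1 ≈ 0.02104.

|T(j8)| ≈ 0.02104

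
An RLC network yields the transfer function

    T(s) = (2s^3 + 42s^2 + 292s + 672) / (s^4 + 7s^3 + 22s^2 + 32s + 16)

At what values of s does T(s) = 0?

Set the numerator to zero: 2s^3 + 42s^2 + 292s + 672 = 0, i.e. 2·(s^3 + 21s^2 + 146s + 336) = 0.
Factoring: (s + 6)(s + 7)(s + 8) = 0.

s = -6, -7, -8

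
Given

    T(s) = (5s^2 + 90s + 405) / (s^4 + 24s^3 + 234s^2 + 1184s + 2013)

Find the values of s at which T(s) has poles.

s = -5 + 6j, -5 - 6j, -3, -11

The poles are the roots of the denominator s^4 + 24s^3 + 234s^2 + 1184s + 2013 = 0.
Trying s = -3: the polynomial evaluates to 0, so (s + 3) is a factor.
Dividing out leaves s^3 + 21s^2 + 171s + 671 = 0.
This factors further as (s^2 + 10s + 61)(s + 11) = 0.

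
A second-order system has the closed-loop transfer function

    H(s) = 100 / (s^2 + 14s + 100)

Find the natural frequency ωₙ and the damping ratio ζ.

Compare the denominator to the standard form s^2 + 2ζωₙs + ωₙ².
ωₙ² = 100, so ωₙ = 10 rad/s.
2ζωₙ = 14, so ζ = 14/(2·10) = 0.7.

ωₙ = 10 rad/s, ζ = 0.7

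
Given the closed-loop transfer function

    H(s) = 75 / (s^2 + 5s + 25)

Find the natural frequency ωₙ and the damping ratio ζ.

ωₙ = 5 rad/s, ζ = 0.5

Compare the denominator to the standard form s^2 + 2ζωₙs + ωₙ².
ωₙ² = 25, so ωₙ = 5 rad/s.
2ζωₙ = 5, so ζ = 5/(2·5) = 0.5.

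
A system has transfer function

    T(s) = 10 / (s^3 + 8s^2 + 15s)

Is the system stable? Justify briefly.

The denominator s^3 + 8s^2 + 15s factors as s(s + 5)(s + 3), giving poles at s = 0, -5, -3.
Since the simple pole(s) at s = 0 lie on the jω-axis with none in the right half-plane, the system is marginally stable.

marginally stable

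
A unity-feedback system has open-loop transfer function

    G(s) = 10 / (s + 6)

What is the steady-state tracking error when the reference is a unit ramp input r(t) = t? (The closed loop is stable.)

e_ss = ∞

G(s) has no poles at the origin.
This is a Type 0 system; Kv = lim_{s→0} s·G(s) = 0, so the steady-state error for a ramp input is infinite.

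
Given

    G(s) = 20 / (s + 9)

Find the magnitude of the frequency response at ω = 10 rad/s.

Substitute s = j10: numerator = 20, denominator = 9 + j10.
|G(j10)| = |20| / |9 + j10| = 20 / 13.454 ≈ 1.487.

|G(j10)| ≈ 1.487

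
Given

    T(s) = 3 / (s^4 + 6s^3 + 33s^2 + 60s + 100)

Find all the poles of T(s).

The poles are the roots of the denominator s^4 + 6s^3 + 33s^2 + 60s + 100 = 0.
No real roots exist; factor into two real quadratics: (s^2 + 2s + 5)(s^2 + 4s + 20) = 0.
Each quadratic gives a conjugate pair via the quadratic formula.

s = -1 + 2j, -1 - 2j, -2 + 4j, -2 - 4j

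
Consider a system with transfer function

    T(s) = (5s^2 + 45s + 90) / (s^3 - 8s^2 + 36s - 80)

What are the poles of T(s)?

s = 4, 2 ± 4j

The poles are the roots of the denominator s^3 - 8s^2 + 36s - 80 = 0.
Trying s = 4: the polynomial evaluates to 0, so (s - 4) is a factor.
Dividing out leaves s^2 - 4s + 20 = 0.
The quadratic formula then gives s = 2 ± 4j.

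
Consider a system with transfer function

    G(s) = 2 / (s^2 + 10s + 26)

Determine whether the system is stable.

stable

The denominator s^2 + 10s + 26 factors as (s^2 + 10s + 26), giving poles at s = -5 ± j.
Since all poles lie strictly in the left half-plane, the system is stable.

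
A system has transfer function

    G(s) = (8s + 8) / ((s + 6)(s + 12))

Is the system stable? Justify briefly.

The poles can be read from the denominator factors: s = -6, -12.
Since all poles lie strictly in the left half-plane, the system is stable.

stable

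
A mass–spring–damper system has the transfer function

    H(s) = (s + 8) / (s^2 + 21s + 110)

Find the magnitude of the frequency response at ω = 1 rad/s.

|H(j1)| ≈ 0.07263

Substitute s = j1: numerator = 8 + j1, denominator = 109 + j21.
|H(j1)| = |8 + j1| / |109 + j21| = 8.0623 / 111.00 ≈ 0.07263.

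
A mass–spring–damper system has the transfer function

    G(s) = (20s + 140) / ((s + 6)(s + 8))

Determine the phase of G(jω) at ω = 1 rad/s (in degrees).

∠G(j1) ≈ -8.457°

At s = j1: numerator = 140 + j20, denominator = 47 + j14.
∠G = ∠num − ∠den = 8.1301° − (16.587°) = -8.457°.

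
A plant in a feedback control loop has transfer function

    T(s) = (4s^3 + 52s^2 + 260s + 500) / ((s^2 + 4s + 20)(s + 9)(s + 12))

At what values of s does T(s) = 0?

s = -4 + 3j, -4 - 3j, -5

Set the numerator to zero: 4s^3 + 52s^2 + 260s + 500 = 0, i.e. 4·(s^3 + 13s^2 + 65s + 125) = 0.
Factoring: (s^2 + 8s + 25)(s + 5) = 0.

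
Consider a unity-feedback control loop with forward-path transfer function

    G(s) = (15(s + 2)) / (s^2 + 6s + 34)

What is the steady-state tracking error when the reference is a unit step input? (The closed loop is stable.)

e_ss = 0.5312

G(s) has no poles at the origin.
This is a Type 0 system. Kp = lim_{s→0} G(s) = 30/34 = 15/17.
e_ss = 1/(1 + Kp) = 1/(1 + 15/17) = 17/32 ≈ 0.5312.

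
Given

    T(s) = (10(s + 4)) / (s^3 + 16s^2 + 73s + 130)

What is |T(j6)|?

|T(j6)| ≈ 0.1447

Substitute s = j6: numerator = 40 + j60, denominator = -446 + j222.
|T(j6)| = |40 + j60| / |-446 + j222| = 72.111 / 498.20 ≈ 0.1447.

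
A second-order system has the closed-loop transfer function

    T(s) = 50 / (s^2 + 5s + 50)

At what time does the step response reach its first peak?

Comparing s^2 + 5s + 50 to s^2 + 2ζωₙs + ωₙ²: ωₙ = √50 ≈ 7.071 rad/s and ζ = 5/(2·√50) ≈ 0.3536.
ζωₙ = 5/2 = 2.5, so ω_d = ωₙ√(1−ζ²) = √(ωₙ² − (ζωₙ)²) = √(50 − 2.5²) = √43.75 ≈ 6.614 rad/s.
t_p = π/ω_d = π/6.614 ≈ 0.4750 s.

t_p ≈ 0.4750 s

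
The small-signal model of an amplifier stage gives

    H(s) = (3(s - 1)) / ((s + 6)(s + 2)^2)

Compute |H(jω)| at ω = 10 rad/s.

Substitute s = j10: numerator = -3 + j30, denominator = -976 - j720.
|H(j10)| = |-3 + j30| / |-976 - j720| = 30.150 / 1212.8 ≈ 0.02486.

|H(j10)| ≈ 0.02486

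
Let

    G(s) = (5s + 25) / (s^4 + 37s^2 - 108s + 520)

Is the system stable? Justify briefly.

unstable

The denominator s^4 + 37s^2 - 108s + 520 factors as (s^2 - 4s + 13)(s^2 + 4s + 40), giving poles at s = 2 ± 3j, -2 ± 6j.
Since the pole(s) at s = 2 + 3j, 2 - 3j lie in the right half-plane, the system is unstable.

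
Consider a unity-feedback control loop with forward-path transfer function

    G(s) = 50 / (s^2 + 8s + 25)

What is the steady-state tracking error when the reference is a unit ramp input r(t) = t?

G(s) has no poles at the origin.
This is a Type 0 system; Kv = lim_{s→0} s·G(s) = 0, so the steady-state error for a ramp input is infinite.

e_ss = ∞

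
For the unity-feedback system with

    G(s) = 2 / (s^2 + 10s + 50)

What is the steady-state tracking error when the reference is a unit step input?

e_ss = 0.9615

G(s) has no poles at the origin.
This is a Type 0 system. Kp = lim_{s→0} G(s) = 2/50 = 1/25.
e_ss = 1/(1 + Kp) = 1/(1 + 1/25) = 25/26 ≈ 0.9615.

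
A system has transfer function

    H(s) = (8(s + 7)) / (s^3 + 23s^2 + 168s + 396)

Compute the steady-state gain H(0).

Set s = 0: H(0) = (56) / (396) = 14/99.

H(0) = 14/99 ≈ 0.1414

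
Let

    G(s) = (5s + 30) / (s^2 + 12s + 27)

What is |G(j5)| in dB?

Substitute s = j5: numerator = 30 + j25, denominator = 2 + j60.
|G(j5)| = |30 + j25| / |2 + j60| = 39.051 / 60.033 ≈ 0.6505.
In decibels: 20·log₁₀(0.6505) ≈ -3.74 dB.

|G(j5)|_dB ≈ -3.74 dB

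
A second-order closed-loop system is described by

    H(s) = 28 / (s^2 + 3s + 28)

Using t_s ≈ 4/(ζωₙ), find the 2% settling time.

t_s ≈ 2.667 s

Comparing s^2 + 3s + 28 to s^2 + 2ζωₙs + ωₙ²: ωₙ = √28 ≈ 5.292 rad/s and ζ = 3/(2·√28) ≈ 0.2835.
ζωₙ = 3/2 = 1.5, so t_s ≈ 4/(ζωₙ) = 4/1.5 ≈ 2.667 s.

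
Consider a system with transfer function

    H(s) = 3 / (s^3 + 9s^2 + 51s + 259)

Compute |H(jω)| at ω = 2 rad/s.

|H(j2)| ≈ 0.01240

Substitute s = j2: numerator = 3, denominator = 223 + j94.
|H(j2)| = |3| / |223 + j94| = 3 / 242.00 ≈ 0.01240.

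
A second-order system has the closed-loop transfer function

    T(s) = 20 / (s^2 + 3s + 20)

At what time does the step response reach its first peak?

Comparing s^2 + 3s + 20 to s^2 + 2ζωₙs + ωₙ²: ωₙ = √20 ≈ 4.472 rad/s and ζ = 3/(2·√20) ≈ 0.3354.
ζωₙ = 3/2 = 1.5, so ω_d = ωₙ√(1−ζ²) = √(ωₙ² − (ζωₙ)²) = √(20 − 1.5²) = √17.75 ≈ 4.213 rad/s.
t_p = π/ω_d = π/4.213 ≈ 0.7457 s.

t_p ≈ 0.7457 s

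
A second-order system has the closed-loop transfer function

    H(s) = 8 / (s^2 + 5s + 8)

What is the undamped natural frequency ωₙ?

ωₙ ≈ 2.828 rad/s

Compare the denominator to the standard form s^2 + 2ζωₙs + ωₙ².
ωₙ² = 8, so ωₙ = √8 ≈ 2.828 rad/s.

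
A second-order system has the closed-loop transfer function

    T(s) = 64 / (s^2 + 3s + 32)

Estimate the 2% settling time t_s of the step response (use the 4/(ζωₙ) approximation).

Comparing s^2 + 3s + 32 to s^2 + 2ζωₙs + ωₙ²: ωₙ = √32 ≈ 5.657 rad/s and ζ = 3/(2·√32) ≈ 0.2652.
ζωₙ = 3/2 = 1.5, so t_s ≈ 4/(ζωₙ) = 4/1.5 ≈ 2.667 s.

t_s ≈ 2.667 s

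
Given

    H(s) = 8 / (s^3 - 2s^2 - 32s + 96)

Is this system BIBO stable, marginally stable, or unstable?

The denominator s^3 - 2s^2 - 32s + 96 factors as (s - 4)^2(s + 6), giving poles at s = 4, -6, 4.
Since the pole(s) at s = 4, 4 lie in the right half-plane, the system is unstable.

unstable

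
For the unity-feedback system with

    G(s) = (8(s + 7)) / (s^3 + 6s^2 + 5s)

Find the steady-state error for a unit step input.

e_ss = 0

G(s) has one pole at the origin.
This is a Type 1 system; for a step input the steady-state error is zero.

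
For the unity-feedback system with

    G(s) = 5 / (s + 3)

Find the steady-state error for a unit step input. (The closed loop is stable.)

e_ss = 0.3750

G(s) has no poles at the origin.
This is a Type 0 system. Kp = lim_{s→0} G(s) = 5/3.
e_ss = 1/(1 + Kp) = 1/(1 + 5/3) = 3/8 ≈ 0.3750.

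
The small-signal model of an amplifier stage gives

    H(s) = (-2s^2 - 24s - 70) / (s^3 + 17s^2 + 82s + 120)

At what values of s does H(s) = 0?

s = -5, -7

Set the numerator to zero: -2s^2 - 24s - 70 = 0, i.e. -2·(s^2 + 12s + 35) = 0.
Factoring: (s + 5)(s + 7) = 0.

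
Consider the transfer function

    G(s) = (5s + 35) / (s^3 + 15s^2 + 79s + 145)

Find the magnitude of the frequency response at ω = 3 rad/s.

Substitute s = j3: numerator = 35 + j15, denominator = 10 + j210.
|G(j3)| = |35 + j15| / |10 + j210| = 38.079 / 210.24 ≈ 0.1811.

|G(j3)| ≈ 0.1811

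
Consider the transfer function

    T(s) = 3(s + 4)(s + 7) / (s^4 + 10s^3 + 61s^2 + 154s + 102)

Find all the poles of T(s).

s = -3, -3 + 5j, -3 - 5j, -1

The poles are the roots of the denominator s^4 + 10s^3 + 61s^2 + 154s + 102 = 0.
Trying s = -3: the polynomial evaluates to 0, so (s + 3) is a factor.
Dividing out leaves s^3 + 7s^2 + 40s + 34 = 0.
This factors further as (s^2 + 6s + 34)(s + 1) = 0.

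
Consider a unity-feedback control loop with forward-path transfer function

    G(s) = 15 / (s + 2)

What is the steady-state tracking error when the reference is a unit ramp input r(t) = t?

G(s) has no poles at the origin.
This is a Type 0 system; Kv = lim_{s→0} s·G(s) = 0, so the steady-state error for a ramp input is infinite.

e_ss = ∞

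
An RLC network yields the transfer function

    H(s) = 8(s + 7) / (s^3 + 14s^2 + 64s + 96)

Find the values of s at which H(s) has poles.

s = -4, -4, -6

The poles are the roots of the denominator s^3 + 14s^2 + 64s + 96 = 0.
Trying s = -4: the polynomial evaluates to 0, so (s + 4) is a factor.
Dividing out leaves s^2 + 10s + 24 = 0.
Factoring the quadratic: (s + 4)(s + 6) = 0.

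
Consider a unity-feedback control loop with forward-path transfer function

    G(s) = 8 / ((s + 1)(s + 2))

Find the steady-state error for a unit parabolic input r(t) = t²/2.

e_ss = ∞

G(s) has no poles at the origin.
This is a Type 0 system; Ka = lim_{s→0} s^2·G(s) = 0, so the steady-state error for a parabola input is infinite.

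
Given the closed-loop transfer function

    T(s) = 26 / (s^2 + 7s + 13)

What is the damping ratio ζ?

Compare the denominator to the standard form s^2 + 2ζωₙs + ωₙ².
ωₙ² = 13, so ωₙ = √13 ≈ 3.606 rad/s.
2ζωₙ = 7, so ζ = 7/(2·√13) ≈ 0.9707.
With ζ = 0.9707 the response is underdamped.

ζ ≈ 0.9707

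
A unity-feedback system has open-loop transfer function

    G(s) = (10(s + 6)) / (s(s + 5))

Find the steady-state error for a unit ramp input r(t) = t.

G(s) has one pole at the origin.
This is a Type 1 system. Kv = lim_{s→0} s·G(s) = 60/5 = 12.
e_ss = 1/Kv = 1/(12) = 1/12 ≈ 0.08333.

e_ss = 0.08333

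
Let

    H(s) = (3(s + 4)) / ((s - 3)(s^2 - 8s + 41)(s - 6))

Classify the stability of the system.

unstable

The poles can be read from the denominator factors: s = 3, 4 ± 5j, 6.
Since the pole(s) at s = 3, 4 ± 5j, 6 lie in the right half-plane, the system is unstable.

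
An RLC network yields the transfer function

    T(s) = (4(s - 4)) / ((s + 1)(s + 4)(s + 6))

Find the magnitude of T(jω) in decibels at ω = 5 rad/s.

Substitute s = j5: numerator = -16 + j20, denominator = -251 + j45.
|T(j5)| = |-16 + j20| / |-251 + j45| = 25.612 / 255.00 ≈ 0.1004.
In decibels: 20·log₁₀(0.1004) ≈ -20.0 dB.

|T(j5)|_dB ≈ -20.0 dB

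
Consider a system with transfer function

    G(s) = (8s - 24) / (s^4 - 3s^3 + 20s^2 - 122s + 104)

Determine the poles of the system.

s = -1 + 5j, -1 - 5j, 4, 1

The poles are the roots of the denominator s^4 - 3s^3 + 20s^2 - 122s + 104 = 0.
Trying s = 4: the polynomial evaluates to 0, so (s - 4) is a factor.
Dividing out leaves s^3 + s^2 + 24s - 26 = 0.
This factors further as (s^2 + 2s + 26)(s - 1) = 0.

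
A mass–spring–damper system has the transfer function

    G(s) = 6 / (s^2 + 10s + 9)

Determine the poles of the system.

The poles are the roots of the denominator s^2 + 10s + 9 = 0.
Factoring: (s + 9)(s + 1) = 0, so s = -9 and s = -1.

s = -9, -1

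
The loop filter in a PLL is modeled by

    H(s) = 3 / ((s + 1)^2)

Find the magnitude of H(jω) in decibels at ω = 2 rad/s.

|H(j2)|_dB ≈ -4.44 dB

Substitute s = j2: numerator = 3, denominator = -3 + j4.
|H(j2)| = |3| / |-3 + j4| = 3 / 5 = 0.6000.
In decibels: 20·log₁₀(0.6000) ≈ -4.44 dB.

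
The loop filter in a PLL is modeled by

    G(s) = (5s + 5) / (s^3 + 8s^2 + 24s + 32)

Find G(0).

Set s = 0: G(0) = (5) / (32) = 5/32.

G(0) = 5/32 ≈ 0.1562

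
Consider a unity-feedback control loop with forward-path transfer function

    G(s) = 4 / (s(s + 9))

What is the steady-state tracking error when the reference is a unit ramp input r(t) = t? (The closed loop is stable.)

G(s) has one pole at the origin.
This is a Type 1 system. Kv = lim_{s→0} s·G(s) = 4/9.
e_ss = 1/Kv = 1/(4/9) = 9/4 ≈ 2.250.

e_ss = 2.250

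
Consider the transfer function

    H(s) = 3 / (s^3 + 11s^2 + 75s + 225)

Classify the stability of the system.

The denominator s^3 + 11s^2 + 75s + 225 factors as (s + 5)(s^2 + 6s + 45), giving poles at s = -5, -3 ± 6j.
Since all poles lie strictly in the left half-plane, the system is stable.

stable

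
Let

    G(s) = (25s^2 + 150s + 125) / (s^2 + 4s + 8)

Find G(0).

Set s = 0: G(0) = (125) / (8) = 125/8.

G(0) = 125/8 ≈ 15.62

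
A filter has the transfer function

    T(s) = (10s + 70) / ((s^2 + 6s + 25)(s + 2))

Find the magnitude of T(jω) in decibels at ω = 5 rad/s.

|T(j5)|_dB ≈ -5.47 dB

Substitute s = j5: numerator = 70 + j50, denominator = -150 + j60.
|T(j5)| = |70 + j50| / |-150 + j60| = 86.023 / 161.55 ≈ 0.5325.
In decibels: 20·log₁₀(0.5325) ≈ -5.47 dB.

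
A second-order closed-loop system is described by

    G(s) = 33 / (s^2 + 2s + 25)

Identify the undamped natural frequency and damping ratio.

ωₙ = 5 rad/s, ζ = 0.2

Compare the denominator to the standard form s^2 + 2ζωₙs + ωₙ².
ωₙ² = 25, so ωₙ = 5 rad/s.
2ζωₙ = 2, so ζ = 2/(2·5) = 0.2.
With ζ = 0.2 the response is underdamped.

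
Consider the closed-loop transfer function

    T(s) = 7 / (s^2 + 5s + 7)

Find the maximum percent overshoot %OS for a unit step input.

Comparing s^2 + 5s + 7 to s^2 + 2ζωₙs + ωₙ²: ωₙ = √7 ≈ 2.646 rad/s and ζ = 5/(2·√7) ≈ 0.9449.
%OS = 100·exp(−πζ/√(1−ζ²)) = 100·exp(−π·0.9449/√(1−0.9449²)) ≈ 0.0115%.

%OS ≈ 0.0115%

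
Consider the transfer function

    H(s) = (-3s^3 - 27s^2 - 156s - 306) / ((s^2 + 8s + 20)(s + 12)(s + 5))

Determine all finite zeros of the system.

Set the numerator to zero: -3s^3 - 27s^2 - 156s - 306 = 0, i.e. -3·(s^3 + 9s^2 + 52s + 102) = 0.
Factoring: (s^2 + 6s + 34)(s + 3) = 0.

s = -3 ± 5j, -3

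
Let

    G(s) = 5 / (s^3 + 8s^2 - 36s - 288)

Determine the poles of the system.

The poles are the roots of the denominator s^3 + 8s^2 - 36s - 288 = 0.
Trying s = -6: the polynomial evaluates to 0, so (s + 6) is a factor.
Dividing out leaves s^2 + 2s - 48 = 0.
Factoring the quadratic: (s - 6)(s + 8) = 0.

s = -6, 6, -8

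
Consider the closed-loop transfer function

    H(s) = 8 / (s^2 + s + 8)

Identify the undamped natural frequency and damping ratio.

Compare the denominator to the standard form s^2 + 2ζωₙs + ωₙ².
ωₙ² = 8, so ωₙ = √8 ≈ 2.828 rad/s.
2ζωₙ = 1, so ζ = 1/(2·√8) ≈ 0.1768.
With ζ = 0.1768 the response is underdamped.

ωₙ ≈ 2.828 rad/s, ζ ≈ 0.1768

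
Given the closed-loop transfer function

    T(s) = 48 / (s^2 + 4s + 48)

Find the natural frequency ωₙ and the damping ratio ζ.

ωₙ ≈ 6.928 rad/s, ζ ≈ 0.2887

Compare the denominator to the standard form s^2 + 2ζωₙs + ωₙ².
ωₙ² = 48, so ωₙ = √48 ≈ 6.928 rad/s.
2ζωₙ = 4, so ζ = 4/(2·√48) ≈ 0.2887.
With ζ = 0.2887 the response is underdamped.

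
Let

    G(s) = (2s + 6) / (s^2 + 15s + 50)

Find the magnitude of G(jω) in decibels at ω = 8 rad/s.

|G(j8)|_dB ≈ -17.0 dB

Substitute s = j8: numerator = 6 + j16, denominator = -14 + j120.
|G(j8)| = |6 + j16| / |-14 + j120| = 17.088 / 120.81 ≈ 0.1414.
In decibels: 20·log₁₀(0.1414) ≈ -17.0 dB.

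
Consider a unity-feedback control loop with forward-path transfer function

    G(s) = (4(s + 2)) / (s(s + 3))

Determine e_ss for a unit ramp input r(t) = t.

e_ss = 0.3750

G(s) has one pole at the origin.
This is a Type 1 system. Kv = lim_{s→0} s·G(s) = 8/3.
e_ss = 1/Kv = 1/(8/3) = 3/8 ≈ 0.3750.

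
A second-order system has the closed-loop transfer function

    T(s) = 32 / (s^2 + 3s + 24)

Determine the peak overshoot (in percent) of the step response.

Comparing s^2 + 3s + 24 to s^2 + 2ζωₙs + ωₙ²: ωₙ = √24 ≈ 4.899 rad/s and ζ = 3/(2·√24) ≈ 0.3062.
%OS = 100·exp(−πζ/√(1−ζ²)) = 100·exp(−π·0.3062/√(1−0.3062²)) ≈ 36.4%.

%OS ≈ 36.4%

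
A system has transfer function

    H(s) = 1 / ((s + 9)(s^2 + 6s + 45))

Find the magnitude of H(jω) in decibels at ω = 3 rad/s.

|H(j3)|_dB ≈ -51.6 dB

Substitute s = j3: numerator = 1, denominator = 270 + j270.
|H(j3)| = |1| / |270 + j270| = 1 / 381.84 ≈ 0.002619.
In decibels: 20·log₁₀(0.002619) ≈ -51.6 dB.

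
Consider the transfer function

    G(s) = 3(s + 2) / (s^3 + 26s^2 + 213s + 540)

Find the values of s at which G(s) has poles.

s = -12, -5, -9

The poles are the roots of the denominator s^3 + 26s^2 + 213s + 540 = 0.
Trying s = -12: the polynomial evaluates to 0, so (s + 12) is a factor.
Dividing out leaves s^2 + 14s + 45 = 0.
Factoring the quadratic: (s + 5)(s + 9) = 0.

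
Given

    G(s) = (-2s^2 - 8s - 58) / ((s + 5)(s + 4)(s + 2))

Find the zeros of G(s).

s = -2 ± 5j

Set the numerator to zero: -2s^2 - 8s - 58 = 0, i.e. -2·(s^2 + 4s + 29) = 0.
Factoring: (s^2 + 4s + 29) = 0.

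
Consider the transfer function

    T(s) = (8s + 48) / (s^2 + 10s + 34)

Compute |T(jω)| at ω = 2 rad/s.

Substitute s = j2: numerator = 48 + j16, denominator = 30 + j20.
|T(j2)| = |48 + j16| / |30 + j20| = 50.596 / 36.056 ≈ 1.403.

|T(j2)| ≈ 1.403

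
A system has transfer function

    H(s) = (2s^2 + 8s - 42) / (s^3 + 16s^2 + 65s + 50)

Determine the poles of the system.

The poles are the roots of the denominator s^3 + 16s^2 + 65s + 50 = 0.
Trying s = -1: the polynomial evaluates to 0, so (s + 1) is a factor.
Dividing out leaves s^2 + 15s + 50 = 0.
Factoring the quadratic: (s + 10)(s + 5) = 0.

s = -1, -10, -5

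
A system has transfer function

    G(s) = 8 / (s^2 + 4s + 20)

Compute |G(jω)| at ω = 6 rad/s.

|G(j6)| ≈ 0.2774

Substitute s = j6: numerator = 8, denominator = -16 + j24.
|G(j6)| = |8| / |-16 + j24| = 8 / 28.844 ≈ 0.2774.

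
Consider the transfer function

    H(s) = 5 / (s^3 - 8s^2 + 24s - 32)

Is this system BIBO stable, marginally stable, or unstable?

unstable

The denominator s^3 - 8s^2 + 24s - 32 factors as (s^2 - 4s + 8)(s - 4), giving poles at s = 2 ± 2j, 4.
Since the pole(s) at s = 2 + 2j, 2 - 2j, 4 lie in the right half-plane, the system is unstable.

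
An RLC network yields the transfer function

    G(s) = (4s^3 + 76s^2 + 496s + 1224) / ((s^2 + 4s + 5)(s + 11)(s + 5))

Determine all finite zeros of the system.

s = -5 ± 3j, -9

Set the numerator to zero: 4s^3 + 76s^2 + 496s + 1224 = 0, i.e. 4·(s^3 + 19s^2 + 124s + 306) = 0.
Factoring: (s^2 + 10s + 34)(s + 9) = 0.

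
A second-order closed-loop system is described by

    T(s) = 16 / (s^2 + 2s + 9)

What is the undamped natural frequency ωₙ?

Compare the denominator to the standard form s^2 + 2ζωₙs + ωₙ².
ωₙ² = 9, so ωₙ = 3 rad/s.

ωₙ = 3 rad/s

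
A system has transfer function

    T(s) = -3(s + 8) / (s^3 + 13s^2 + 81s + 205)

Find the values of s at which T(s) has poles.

The poles are the roots of the denominator s^3 + 13s^2 + 81s + 205 = 0.
Trying s = -5: the polynomial evaluates to 0, so (s + 5) is a factor.
Dividing out leaves s^2 + 8s + 41 = 0.
The quadratic formula then gives s = -4 ± 5j.

s = -4 + 5j, -4 - 5j, -5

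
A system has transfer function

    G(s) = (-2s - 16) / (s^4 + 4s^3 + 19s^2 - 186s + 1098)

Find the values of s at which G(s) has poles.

The poles are the roots of the denominator s^4 + 4s^3 + 19s^2 - 186s + 1098 = 0.
No real roots exist; factor into two real quadratics: (s^2 - 6s + 18)(s^2 + 10s + 61) = 0.
Each quadratic gives a conjugate pair via the quadratic formula.

s = 3 + 3j, 3 - 3j, -5 + 6j, -5 - 6j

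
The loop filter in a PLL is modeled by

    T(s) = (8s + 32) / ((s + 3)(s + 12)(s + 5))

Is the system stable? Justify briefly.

The poles can be read from the denominator factors: s = -3, -12, -5.
Since all poles lie strictly in the left half-plane, the system is stable.

stable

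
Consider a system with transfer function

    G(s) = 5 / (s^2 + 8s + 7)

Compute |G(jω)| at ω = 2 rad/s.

Substitute s = j2: numerator = 5, denominator = 3 + j16.
|G(j2)| = |5| / |3 + j16| = 5 / 16.279 ≈ 0.3071.

|G(j2)| ≈ 0.3071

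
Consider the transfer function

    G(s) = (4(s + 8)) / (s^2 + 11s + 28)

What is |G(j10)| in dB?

|G(j10)|_dB ≈ -8.19 dB

Substitute s = j10: numerator = 32 + j40, denominator = -72 + j110.
|G(j10)| = |32 + j40| / |-72 + j110| = 51.225 / 131.47 ≈ 0.3896.
In decibels: 20·log₁₀(0.3896) ≈ -8.19 dB.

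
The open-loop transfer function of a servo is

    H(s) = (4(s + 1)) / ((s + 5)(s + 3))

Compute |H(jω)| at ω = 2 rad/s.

|H(j2)| ≈ 0.4607

Substitute s = j2: numerator = 4 + j8, denominator = 11 + j16.
|H(j2)| = |4 + j8| / |11 + j16| = 8.9443 / 19.416 ≈ 0.4607.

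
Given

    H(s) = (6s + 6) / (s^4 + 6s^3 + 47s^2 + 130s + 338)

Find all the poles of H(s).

The poles are the roots of the denominator s^4 + 6s^3 + 47s^2 + 130s + 338 = 0.
No real roots exist; factor into two real quadratics: (s^2 + 4s + 13)(s^2 + 2s + 26) = 0.
Each quadratic gives a conjugate pair via the quadratic formula.

s = -2 ± 3j, -1 ± 5j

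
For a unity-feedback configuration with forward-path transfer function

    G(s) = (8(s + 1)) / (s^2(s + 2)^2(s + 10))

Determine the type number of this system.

The denominator has 2 factors of s at the origin (free integrators), so this is a Type 2 system.

Type 2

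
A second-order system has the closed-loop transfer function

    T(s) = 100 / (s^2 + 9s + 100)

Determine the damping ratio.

Compare the denominator to the standard form s^2 + 2ζωₙs + ωₙ².
ωₙ² = 100, so ωₙ = 10 rad/s.
2ζωₙ = 9, so ζ = 9/(2·10) = 0.45.
With ζ = 0.45 the response is underdamped.

ζ = 0.45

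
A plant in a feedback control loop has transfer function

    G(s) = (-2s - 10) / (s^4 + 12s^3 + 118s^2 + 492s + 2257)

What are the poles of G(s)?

The poles are the roots of the denominator s^4 + 12s^3 + 118s^2 + 492s + 2257 = 0.
No real roots exist; factor into two real quadratics: (s^2 + 2s + 37)(s^2 + 10s + 61) = 0.
Each quadratic gives a conjugate pair via the quadratic formula.

s = -1 + 6j, -1 - 6j, -5 + 6j, -5 - 6j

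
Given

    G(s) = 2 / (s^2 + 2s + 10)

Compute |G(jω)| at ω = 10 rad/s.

Substitute s = j10: numerator = 2, denominator = -90 + j20.
|G(j10)| = |2| / |-90 + j20| = 2 / 92.195 ≈ 0.02169.

|G(j10)| ≈ 0.02169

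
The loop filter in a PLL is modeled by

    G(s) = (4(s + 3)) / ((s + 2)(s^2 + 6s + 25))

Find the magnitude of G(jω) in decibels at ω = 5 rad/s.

|G(j5)|_dB ≈ -16.8 dB

Substitute s = j5: numerator = 12 + j20, denominator = -150 + j60.
|G(j5)| = |12 + j20| / |-150 + j60| = 23.324 / 161.55 ≈ 0.1444.
In decibels: 20·log₁₀(0.1444) ≈ -16.8 dB.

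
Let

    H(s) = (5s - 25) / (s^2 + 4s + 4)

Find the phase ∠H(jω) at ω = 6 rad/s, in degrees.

At s = j6: numerator = -25 + j30, denominator = -32 + j24.
∠H = ∠num − ∠den = 129.81° − (143.13°) = -13.32°.

∠H(j6) ≈ -13.32°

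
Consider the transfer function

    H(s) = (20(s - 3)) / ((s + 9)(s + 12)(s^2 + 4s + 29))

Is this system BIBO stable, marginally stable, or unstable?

The poles can be read from the denominator factors: s = -9, -12, -2 ± 5j.
Since all poles lie strictly in the left half-plane, the system is stable.

stable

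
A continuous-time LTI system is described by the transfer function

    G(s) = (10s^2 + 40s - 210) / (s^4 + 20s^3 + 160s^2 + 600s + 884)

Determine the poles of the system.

s = -5 ± j, -5 ± 3j

The poles are the roots of the denominator s^4 + 20s^3 + 160s^2 + 600s + 884 = 0.
No real roots exist; factor into two real quadratics: (s^2 + 10s + 26)(s^2 + 10s + 34) = 0.
Each quadratic gives a conjugate pair via the quadratic formula.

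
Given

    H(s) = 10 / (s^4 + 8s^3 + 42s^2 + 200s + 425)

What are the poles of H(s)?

The poles are the roots of the denominator s^4 + 8s^3 + 42s^2 + 200s + 425 = 0.
No real roots exist; factor into two real quadratics: (s^2 + 25)(s^2 + 8s + 17) = 0.
Each quadratic gives a conjugate pair via the quadratic formula.

s = ±5j, -4 ± j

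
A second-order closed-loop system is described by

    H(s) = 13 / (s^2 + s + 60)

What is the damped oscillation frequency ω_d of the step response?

Comparing s^2 + s + 60 to s^2 + 2ζωₙs + ωₙ²: ωₙ = √60 ≈ 7.746 rad/s and ζ = 1/(2·√60) ≈ 0.06455.
ζωₙ = 1/2 = 0.5, so ω_d = ωₙ√(1−ζ²) = √(ωₙ² − (ζωₙ)²) = √(60 − 0.5²) = √59.75 ≈ 7.730 rad/s.

ω_d ≈ 7.730 rad/s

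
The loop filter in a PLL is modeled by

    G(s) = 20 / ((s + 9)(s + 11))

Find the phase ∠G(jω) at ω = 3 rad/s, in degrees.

∠G(j3) ≈ -33.69°

At s = j3: numerator = 20, denominator = 90 + j60.
∠G = ∠num − ∠den = 0° − (33.690°) = -33.69°.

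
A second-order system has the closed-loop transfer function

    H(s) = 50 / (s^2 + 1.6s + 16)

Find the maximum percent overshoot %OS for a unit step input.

Comparing s^2 + 1.6s + 16 to s^2 + 2ζωₙs + ωₙ²: ωₙ = 4 rad/s and ζ = 1.6/(2·4) = 0.2.
%OS = 100·exp(−πζ/√(1−ζ²)) = 100·exp(−π·0.2/√(1−0.2²)) ≈ 52.7%.

%OS ≈ 52.7%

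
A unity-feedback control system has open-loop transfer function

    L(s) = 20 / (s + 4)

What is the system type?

Type 0

The denominator has no factor of s at the origin — no free integrator — so this is a Type 0 system.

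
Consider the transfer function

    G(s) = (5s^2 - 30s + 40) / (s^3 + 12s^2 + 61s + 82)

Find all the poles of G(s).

s = -5 + 4j, -5 - 4j, -2

The poles are the roots of the denominator s^3 + 12s^2 + 61s + 82 = 0.
Trying s = -2: the polynomial evaluates to 0, so (s + 2) is a factor.
Dividing out leaves s^2 + 10s + 41 = 0.
The quadratic formula then gives s = -5 ± 4j.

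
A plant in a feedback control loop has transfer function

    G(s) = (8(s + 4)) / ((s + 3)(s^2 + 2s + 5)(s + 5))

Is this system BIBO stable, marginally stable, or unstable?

The poles can be read from the denominator factors: s = -3, -1 + 2j, -1 - 2j, -5.
Since all poles lie strictly in the left half-plane, the system is stable.

stable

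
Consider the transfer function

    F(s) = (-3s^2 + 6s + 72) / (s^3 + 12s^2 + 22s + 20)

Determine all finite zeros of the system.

Set the numerator to zero: -3s^2 + 6s + 72 = 0, i.e. -3·(s^2 - 2s - 24) = 0.
Factoring: (s + 4)(s - 6) = 0.

s = -4, 6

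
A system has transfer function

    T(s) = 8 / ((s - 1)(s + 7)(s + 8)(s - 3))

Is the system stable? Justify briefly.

unstable

The poles can be read from the denominator factors: s = 1, -7, -8, 3.
Since the pole(s) at s = 1, 3 lie in the right half-plane, the system is unstable.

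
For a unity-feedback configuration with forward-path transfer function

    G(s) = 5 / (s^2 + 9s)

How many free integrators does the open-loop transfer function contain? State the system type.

Type 1

The denominator has 1 factor of s at the origin (free integrator), so this is a Type 1 system.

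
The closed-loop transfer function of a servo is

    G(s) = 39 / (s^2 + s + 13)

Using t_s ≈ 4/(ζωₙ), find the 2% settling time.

t_s ≈ 8 s

Comparing s^2 + s + 13 to s^2 + 2ζωₙs + ωₙ²: ωₙ = √13 ≈ 3.606 rad/s and ζ = 1/(2·√13) ≈ 0.1387.
ζωₙ = 1/2 = 0.5, so t_s ≈ 4/(ζωₙ) = 4/0.5 = 8 s.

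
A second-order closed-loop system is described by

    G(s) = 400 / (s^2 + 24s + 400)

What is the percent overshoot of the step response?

Comparing s^2 + 24s + 400 to s^2 + 2ζωₙs + ωₙ²: ωₙ = 20 rad/s and ζ = 24/(2·20) = 0.6.
%OS = 100·exp(−πζ/√(1−ζ²)) = 100·exp(−π·0.6/√(1−0.6²)) ≈ 9.48%.

%OS ≈ 9.48%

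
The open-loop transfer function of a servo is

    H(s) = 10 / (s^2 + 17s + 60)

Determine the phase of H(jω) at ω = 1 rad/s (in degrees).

At s = j1: numerator = 10, denominator = 59 + j17.
∠H = ∠num − ∠den = 0° − (16.074°) = -16.07°.

∠H(j1) ≈ -16.07°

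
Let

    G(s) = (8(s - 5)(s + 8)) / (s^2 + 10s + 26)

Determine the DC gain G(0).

At s = 0 each factor (s + a) contributes a and each (s^2 + bs + c) contributes c.
G(0) = 8·(-5) · (8) / ((26)) = -320/26 = -160/13.

G(0) = -160/13 ≈ -12.31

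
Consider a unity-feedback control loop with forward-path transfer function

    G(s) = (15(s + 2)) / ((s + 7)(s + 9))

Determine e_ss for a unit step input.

e_ss = 0.6774

G(s) has no poles at the origin.
This is a Type 0 system. Kp = lim_{s→0} G(s) = 30/63 = 10/21.
e_ss = 1/(1 + Kp) = 1/(1 + 10/21) = 21/31 ≈ 0.6774.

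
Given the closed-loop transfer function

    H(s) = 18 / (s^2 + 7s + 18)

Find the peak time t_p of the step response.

t_p ≈ 1.310 s

Comparing s^2 + 7s + 18 to s^2 + 2ζωₙs + ωₙ²: ωₙ = √18 ≈ 4.243 rad/s and ζ = 7/(2·√18) ≈ 0.8250.
ζωₙ = 7/2 = 3.5, so ω_d = ωₙ√(1−ζ²) = √(ωₙ² − (ζωₙ)²) = √(18 − 3.5²) = √5.75 ≈ 2.398 rad/s.
t_p = π/ω_d = π/2.398 ≈ 1.310 s.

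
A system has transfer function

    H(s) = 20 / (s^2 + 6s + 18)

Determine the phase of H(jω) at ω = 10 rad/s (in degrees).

At s = j10: numerator = 20, denominator = -82 + j60.
∠H = ∠num − ∠den = 0° − (143.81°) = -143.8°.

∠H(j10) ≈ -143.8°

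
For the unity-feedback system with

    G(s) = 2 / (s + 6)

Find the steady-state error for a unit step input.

e_ss = 0.7500

G(s) has no poles at the origin.
This is a Type 0 system. Kp = lim_{s→0} G(s) = 2/6 = 1/3.
e_ss = 1/(1 + Kp) = 1/(1 + 1/3) = 3/4 ≈ 0.7500.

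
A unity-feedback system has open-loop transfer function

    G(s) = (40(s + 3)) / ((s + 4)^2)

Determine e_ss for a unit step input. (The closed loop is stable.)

G(s) has no poles at the origin.
This is a Type 0 system. Kp = lim_{s→0} G(s) = 120/16 = 15/2.
e_ss = 1/(1 + Kp) = 1/(1 + 15/2) = 2/17 ≈ 0.1176.

e_ss = 0.1176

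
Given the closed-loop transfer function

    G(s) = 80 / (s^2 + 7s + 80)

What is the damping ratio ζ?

ζ ≈ 0.3913

Compare the denominator to the standard form s^2 + 2ζωₙs + ωₙ².
ωₙ² = 80, so ωₙ = √80 ≈ 8.944 rad/s.
2ζωₙ = 7, so ζ = 7/(2·√80) ≈ 0.3913.
With ζ = 0.3913 the response is underdamped.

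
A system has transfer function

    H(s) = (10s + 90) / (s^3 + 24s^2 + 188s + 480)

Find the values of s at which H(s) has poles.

s = -10, -6, -8

The poles are the roots of the denominator s^3 + 24s^2 + 188s + 480 = 0.
Trying s = -10: the polynomial evaluates to 0, so (s + 10) is a factor.
Dividing out leaves s^2 + 14s + 48 = 0.
Factoring the quadratic: (s + 6)(s + 8) = 0.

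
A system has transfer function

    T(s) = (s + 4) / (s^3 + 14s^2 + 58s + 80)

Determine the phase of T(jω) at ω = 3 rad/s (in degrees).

∠T(j3) ≈ -70.51°

At s = j3: numerator = 4 + j3, denominator = -46 + j147.
∠T = ∠num − ∠den = 36.870° − (107.38°) = -70.51°.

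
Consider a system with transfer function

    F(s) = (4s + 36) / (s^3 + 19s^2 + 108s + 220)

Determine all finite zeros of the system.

Set the numerator to zero: 4s + 36 = 0, i.e. 4·(s + 9) = 0.
So s = -9.

s = -9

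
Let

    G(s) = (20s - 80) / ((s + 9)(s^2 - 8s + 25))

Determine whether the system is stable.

unstable

The poles can be read from the denominator factors: s = -9, 4 ± 3j.
Since the pole(s) at s = 4 + 3j, 4 - 3j lie in the right half-plane, the system is unstable.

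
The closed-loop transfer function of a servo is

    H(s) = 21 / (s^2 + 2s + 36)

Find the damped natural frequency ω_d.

Comparing s^2 + 2s + 36 to s^2 + 2ζωₙs + ωₙ²: ωₙ = 6 rad/s and ζ = 2/(2·6) ≈ 0.1667.
ζωₙ = 2/2 = 1, so ω_d = ωₙ√(1−ζ²) = √(ωₙ² − (ζωₙ)²) = √(36 − 1²) = √35 ≈ 5.916 rad/s.

ω_d ≈ 5.916 rad/s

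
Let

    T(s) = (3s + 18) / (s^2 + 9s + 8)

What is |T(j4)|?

Substitute s = j4: numerator = 18 + j12, denominator = -8 + j36.
|T(j4)| = |18 + j12| / |-8 + j36| = 21.633 / 36.878 ≈ 0.5866.

|T(j4)| ≈ 0.5866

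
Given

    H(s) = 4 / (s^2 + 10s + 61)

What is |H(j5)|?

|H(j5)| ≈ 0.06492

Substitute s = j5: numerator = 4, denominator = 36 + j50.
|H(j5)| = |4| / |36 + j50| = 4 / 61.612 ≈ 0.06492.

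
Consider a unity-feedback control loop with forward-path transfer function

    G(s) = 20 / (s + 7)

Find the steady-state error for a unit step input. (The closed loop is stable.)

G(s) has no poles at the origin.
This is a Type 0 system. Kp = lim_{s→0} G(s) = 20/7.
e_ss = 1/(1 + Kp) = 1/(1 + 20/7) = 7/27 ≈ 0.2593.

e_ss = 0.2593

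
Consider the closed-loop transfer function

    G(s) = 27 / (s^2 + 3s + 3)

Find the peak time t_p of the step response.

Comparing s^2 + 3s + 3 to s^2 + 2ζωₙs + ωₙ²: ωₙ = √3 ≈ 1.732 rad/s and ζ = 3/(2·√3) ≈ 0.8660.
ζωₙ = 3/2 = 1.5, so ω_d = ωₙ√(1−ζ²) = √(ωₙ² − (ζωₙ)²) = √(3 − 1.5²) = √0.75 ≈ 0.8660 rad/s.
t_p = π/ω_d = π/0.8660 ≈ 3.628 s.

t_p ≈ 3.628 s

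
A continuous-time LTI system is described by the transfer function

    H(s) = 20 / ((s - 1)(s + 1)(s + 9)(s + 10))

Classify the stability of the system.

unstable

The poles can be read from the denominator factors: s = 1, -1, -9, -10.
Since the pole(s) at s = 1 lie in the right half-plane, the system is unstable.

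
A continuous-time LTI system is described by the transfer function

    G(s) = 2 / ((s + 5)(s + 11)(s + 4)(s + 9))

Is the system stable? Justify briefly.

stable

The poles can be read from the denominator factors: s = -5, -11, -4, -9.
Since all poles lie strictly in the left half-plane, the system is stable.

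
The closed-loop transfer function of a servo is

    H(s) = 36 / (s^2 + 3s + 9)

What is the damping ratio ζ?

ζ = 0.5

Compare the denominator to the standard form s^2 + 2ζωₙs + ωₙ².
ωₙ² = 9, so ωₙ = 3 rad/s.
2ζωₙ = 3, so ζ = 3/(2·3) = 0.5.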